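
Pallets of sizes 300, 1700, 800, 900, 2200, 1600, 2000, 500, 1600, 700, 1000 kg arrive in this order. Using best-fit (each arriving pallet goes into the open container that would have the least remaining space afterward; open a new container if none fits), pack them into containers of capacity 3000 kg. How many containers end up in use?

  300 → container 1 (new)  [load 300/3000]
  1700 → container 1  [load 2000/3000]
  800 → container 1  [load 2800/3000]
  900 → container 2 (new)  [load 900/3000]
  2200 → container 3 (new)  [load 2200/3000]
  1600 → container 2  [load 2500/3000]
  2000 → container 4 (new)  [load 2000/3000]
  500 → container 2  [load 3000/3000]
  1600 → container 5 (new)  [load 1600/3000]
  700 → container 3  [load 2900/3000]
  1000 → container 4  [load 3000/3000]
5 containers opened.

5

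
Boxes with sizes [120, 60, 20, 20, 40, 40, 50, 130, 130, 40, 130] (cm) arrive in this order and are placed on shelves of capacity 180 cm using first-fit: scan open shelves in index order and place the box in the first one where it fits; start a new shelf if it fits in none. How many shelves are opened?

  120 → shelf 1 (new)  [load 120/180]
  60 → shelf 1  [load 180/180]
  20 → shelf 2 (new)  [load 20/180]
  20 → shelf 2  [load 40/180]
  40 → shelf 2  [load 80/180]
  40 → shelf 2  [load 120/180]
  50 → shelf 2  [load 170/180]
  130 → shelf 3 (new)  [load 130/180]
  130 → shelf 4 (new)  [load 130/180]
  40 → shelf 3  [load 170/180]
  130 → shelf 5 (new)  [load 130/180]
5 shelves opened.

5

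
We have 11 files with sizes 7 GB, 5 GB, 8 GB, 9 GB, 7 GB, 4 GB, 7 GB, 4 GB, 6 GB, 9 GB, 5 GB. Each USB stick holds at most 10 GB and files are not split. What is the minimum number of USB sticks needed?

9

Total = 9 + 9 + 8 + 7 + 7 + 7 + 6 + 5 + 5 + 4 + 4 = 71 GB.
Lower bound: ⌈71/10⌉ = 8 USB sticks.
A packing using 9 USB sticks:
  USB stick 1: 9 = 9
  USB stick 2: 9 = 9
  USB stick 3: 8 = 8
  USB stick 4: 7 = 7
  USB stick 5: 7 = 7
  USB stick 6: 7 = 7
  USB stick 7: 6 + 4 = 10
  USB stick 8: 5 + 5 = 10
  USB stick 9: 4 = 4
No arrangement into 8 USB sticks stays within capacity, so 9 is optimal.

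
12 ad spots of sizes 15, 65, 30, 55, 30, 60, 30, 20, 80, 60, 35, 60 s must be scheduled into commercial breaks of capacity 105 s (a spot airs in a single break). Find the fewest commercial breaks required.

6

Total = 80 + 65 + 60 + 60 + 60 + 55 + 35 + 30 + 30 + 30 + 20 + 15 = 540 s.
Lower bound: ⌈540/105⌉ = 6 commercial breaks.
A packing using 6 commercial breaks:
  break 1: 80 + 20 = 100
  break 2: 65 + 35 = 100
  break 3: 60 + 30 + 15 = 105
  break 4: 60 + 30 = 90
  break 5: 60 + 30 = 90
  break 6: 55 = 55
This matches the lower bound, so 6 is optimal.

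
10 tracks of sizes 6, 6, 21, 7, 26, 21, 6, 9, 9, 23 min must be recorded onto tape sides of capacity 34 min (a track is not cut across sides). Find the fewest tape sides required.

Total = 26 + 23 + 21 + 21 + 9 + 9 + 7 + 6 + 6 + 6 = 134 min.
Lower bound: ⌈134/34⌉ = 4 tape sides.
A packing using 5 tape sides:
  side 1: 26 + 7 = 33
  side 2: 23 + 9 = 32
  side 3: 21 + 9 = 30
  side 4: 21 + 6 + 6 = 33
  side 5: 6 = 6
No arrangement into 4 tape sides stays within capacity, so 5 is optimal.

5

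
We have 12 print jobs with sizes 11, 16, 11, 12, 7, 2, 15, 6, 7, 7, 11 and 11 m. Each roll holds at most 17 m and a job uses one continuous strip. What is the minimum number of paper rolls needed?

Total = 16 + 15 + 12 + 11 + 11 + 11 + 11 + 7 + 7 + 7 + 6 + 2 = 116 m.
Lower bound: ⌈116/17⌉ = 7 paper rolls.
A packing using 9 paper rolls:
  roll 1: 16 = 16
  roll 2: 15 + 2 = 17
  roll 3: 12 = 12
  roll 4: 11 + 6 = 17
  roll 5: 11 = 11
  roll 6: 11 = 11
  roll 7: 11 = 11
  roll 8: 7 + 7 = 14
  roll 9: 7 = 7
No arrangement into 8 paper rolls stays within capacity, so 9 is optimal.

9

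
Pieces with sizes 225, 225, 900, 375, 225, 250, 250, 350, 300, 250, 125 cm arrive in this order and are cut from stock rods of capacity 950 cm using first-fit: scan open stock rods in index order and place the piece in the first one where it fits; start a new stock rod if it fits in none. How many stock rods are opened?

4

  225 → stock rod 1 (new)  [load 225/950]
  225 → stock rod 1  [load 450/950]
  900 → stock rod 2 (new)  [load 900/950]
  375 → stock rod 1  [load 825/950]
  225 → stock rod 3 (new)  [load 225/950]
  250 → stock rod 3  [load 475/950]
  250 → stock rod 3  [load 725/950]
  350 → stock rod 4 (new)  [load 350/950]
  300 → stock rod 4  [load 650/950]
  250 → stock rod 4  [load 900/950]
  125 → stock rod 1  [load 950/950]
4 stock rods opened.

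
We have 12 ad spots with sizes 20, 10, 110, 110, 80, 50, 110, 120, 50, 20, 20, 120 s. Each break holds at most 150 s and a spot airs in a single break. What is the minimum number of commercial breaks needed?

7

Total = 120 + 120 + 110 + 110 + 110 + 80 + 50 + 50 + 20 + 20 + 20 + 10 = 820 s.
Lower bound: ⌈820/150⌉ = 6 commercial breaks.
A packing using 7 commercial breaks:
  break 1: 120 + 20 + 10 = 150
  break 2: 120 + 20 = 140
  break 3: 110 + 20 = 130
  break 4: 110 = 110
  break 5: 110 = 110
  break 6: 80 + 50 = 130
  break 7: 50 = 50
No arrangement into 6 commercial breaks stays within capacity, so 7 is optimal.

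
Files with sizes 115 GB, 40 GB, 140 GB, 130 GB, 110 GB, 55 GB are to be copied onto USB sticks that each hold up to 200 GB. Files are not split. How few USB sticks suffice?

Total = 140 + 130 + 115 + 110 + 55 + 40 = 590 GB.
Lower bound: ⌈590/200⌉ = 3 USB sticks.
Also, 4 files each exceed 100 GB, and no two of those can share a USB stick, so at least 4 USB sticks are needed.
A packing using 4 USB sticks:
  USB stick 1: 140 + 55 = 195
  USB stick 2: 130 + 40 = 170
  USB stick 3: 115 = 115
  USB stick 4: 110 = 110
This matches the lower bound, so 4 is optimal.

4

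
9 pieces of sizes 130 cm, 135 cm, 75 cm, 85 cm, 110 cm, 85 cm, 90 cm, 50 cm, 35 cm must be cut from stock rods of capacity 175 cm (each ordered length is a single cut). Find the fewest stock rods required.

5

Total = 135 + 130 + 110 + 90 + 85 + 85 + 75 + 50 + 35 = 795 cm.
Lower bound: ⌈795/175⌉ = 5 stock rods.
A packing using 5 stock rods:
  stock rod 1: 135 + 35 = 170
  stock rod 2: 130 = 130
  stock rod 3: 110 + 50 = 160
  stock rod 4: 90 + 85 = 175
  stock rod 5: 85 + 75 = 160
This matches the lower bound, so 5 is optimal.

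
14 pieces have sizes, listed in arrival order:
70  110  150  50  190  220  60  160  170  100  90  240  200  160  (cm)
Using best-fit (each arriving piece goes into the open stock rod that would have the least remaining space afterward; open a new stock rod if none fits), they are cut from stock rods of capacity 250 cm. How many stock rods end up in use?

  70 → stock rod 1 (new)  [load 70/250]
  110 → stock rod 1  [load 180/250]
  150 → stock rod 2 (new)  [load 150/250]
  50 → stock rod 1  [load 230/250]
  190 → stock rod 3 (new)  [load 190/250]
  220 → stock rod 4 (new)  [load 220/250]
  60 → stock rod 3  [load 250/250]
  160 → stock rod 5 (new)  [load 160/250]
  170 → stock rod 6 (new)  [load 170/250]
  100 → stock rod 2  [load 250/250]
  90 → stock rod 5  [load 250/250]
  240 → stock rod 7 (new)  [load 240/250]
  200 → stock rod 8 (new)  [load 200/250]
  160 → stock rod 9 (new)  [load 160/250]
9 stock rods opened.

9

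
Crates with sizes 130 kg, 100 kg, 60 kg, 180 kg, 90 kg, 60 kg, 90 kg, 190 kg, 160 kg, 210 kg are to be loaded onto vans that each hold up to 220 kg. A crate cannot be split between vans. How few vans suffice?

Total = 210 + 190 + 180 + 160 + 130 + 100 + 90 + 90 + 60 + 60 = 1270 kg.
Lower bound: ⌈1270/220⌉ = 6 vans.
A packing using 7 vans:
  van 1: 210 = 210
  van 2: 190 = 190
  van 3: 180 = 180
  van 4: 160 + 60 = 220
  van 5: 130 + 90 = 220
  van 6: 100 + 90 = 190
  van 7: 60 = 60
No arrangement into 6 vans stays within capacity, so 7 is optimal.

7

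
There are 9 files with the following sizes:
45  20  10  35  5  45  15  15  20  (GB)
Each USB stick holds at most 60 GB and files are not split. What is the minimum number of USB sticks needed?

Total = 45 + 45 + 35 + 20 + 20 + 15 + 15 + 10 + 5 = 210 GB.
Lower bound: ⌈210/60⌉ = 4 USB sticks.
A packing using 4 USB sticks:
  USB stick 1: 45 + 15 = 60
  USB stick 2: 45 + 15 = 60
  USB stick 3: 35 + 20 + 5 = 60
  USB stick 4: 20 + 10 = 30
This matches the lower bound, so 4 is optimal.

4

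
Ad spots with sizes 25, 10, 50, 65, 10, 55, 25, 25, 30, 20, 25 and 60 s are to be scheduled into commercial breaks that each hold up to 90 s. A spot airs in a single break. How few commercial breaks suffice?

Total = 65 + 60 + 55 + 50 + 30 + 25 + 25 + 25 + 25 + 20 + 10 + 10 = 400 s.
Lower bound: ⌈400/90⌉ = 5 commercial breaks.
A packing using 5 commercial breaks:
  break 1: 65 + 25 = 90
  break 2: 60 + 30 = 90
  break 3: 55 + 25 + 10 = 90
  break 4: 50 + 25 + 10 = 85
  break 5: 25 + 20 = 45
This matches the lower bound, so 5 is optimal.

5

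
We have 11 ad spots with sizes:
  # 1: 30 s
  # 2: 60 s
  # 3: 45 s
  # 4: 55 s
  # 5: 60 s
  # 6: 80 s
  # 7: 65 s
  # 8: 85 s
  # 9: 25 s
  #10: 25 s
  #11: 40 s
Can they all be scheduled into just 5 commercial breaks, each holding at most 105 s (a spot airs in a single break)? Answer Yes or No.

Total = 570 s; ⌈570/105⌉ = 6.
At least 6 commercial breaks are required, but only 5 are allowed.

No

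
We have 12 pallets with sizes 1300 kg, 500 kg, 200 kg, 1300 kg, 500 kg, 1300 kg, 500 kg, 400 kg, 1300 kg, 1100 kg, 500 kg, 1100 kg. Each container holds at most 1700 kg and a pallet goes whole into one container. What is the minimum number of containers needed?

Total = 1300 + 1300 + 1300 + 1300 + 1100 + 1100 + 500 + 500 + 500 + 500 + 400 + 200 = 10000 kg.
Lower bound: ⌈10000/1700⌉ = 6 containers.
A packing using 7 containers:
  container 1: 1300 + 400 = 1700
  container 2: 1300 + 200 = 1500
  container 3: 1300 = 1300
  container 4: 1300 = 1300
  container 5: 1100 + 500 = 1600
  container 6: 1100 + 500 = 1600
  container 7: 500 + 500 = 1000
No arrangement into 6 containers stays within capacity, so 7 is optimal.

7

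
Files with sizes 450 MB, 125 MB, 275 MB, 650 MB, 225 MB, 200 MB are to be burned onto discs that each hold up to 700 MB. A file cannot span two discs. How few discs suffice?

3

Total = 650 + 450 + 275 + 225 + 200 + 125 = 1925 MB.
Lower bound: ⌈1925/700⌉ = 3 discs.
A packing using 3 discs:
  disc 1: 650 = 650
  disc 2: 450 + 225 = 675
  disc 3: 275 + 200 + 125 = 600
This matches the lower bound, so 3 is optimal.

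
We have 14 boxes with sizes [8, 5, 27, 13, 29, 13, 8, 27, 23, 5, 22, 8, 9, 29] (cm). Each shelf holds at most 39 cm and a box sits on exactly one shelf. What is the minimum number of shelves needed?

Total = 29 + 29 + 27 + 27 + 23 + 22 + 13 + 13 + 9 + 8 + 8 + 8 + 5 + 5 = 226 cm.
Lower bound: ⌈226/39⌉ = 6 shelves.
A packing using 7 shelves:
  shelf 1: 29 + 9 = 38
  shelf 2: 29 + 8 = 37
  shelf 3: 27 + 8 = 35
  shelf 4: 27 + 8 = 35
  shelf 5: 23 + 13 = 36
  shelf 6: 22 + 13 = 35
  shelf 7: 5 + 5 = 10
No arrangement into 6 shelves stays within capacity, so 7 is optimal.

7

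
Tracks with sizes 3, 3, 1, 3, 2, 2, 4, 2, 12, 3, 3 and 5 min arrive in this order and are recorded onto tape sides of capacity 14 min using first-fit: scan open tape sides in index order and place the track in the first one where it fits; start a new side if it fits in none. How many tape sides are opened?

  3 → side 1 (new)  [load 3/14]
  3 → side 1  [load 6/14]
  1 → side 1  [load 7/14]
  3 → side 1  [load 10/14]
  2 → side 1  [load 12/14]
  2 → side 1  [load 14/14]
  4 → side 2 (new)  [load 4/14]
  2 → side 2  [load 6/14]
  12 → side 3 (new)  [load 12/14]
  3 → side 2  [load 9/14]
  3 → side 2  [load 12/14]
  5 → side 4 (new)  [load 5/14]
4 tape sides opened.

4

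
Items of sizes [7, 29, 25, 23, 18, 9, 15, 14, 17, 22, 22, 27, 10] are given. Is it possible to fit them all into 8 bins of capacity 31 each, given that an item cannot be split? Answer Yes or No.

Total = 238; ⌈238/31⌉ = 8.
The bound of 8 does not rule out 8, but exhaustive search shows no assignment into 8 bins of capacity 31 exists — the minimum is 9.

No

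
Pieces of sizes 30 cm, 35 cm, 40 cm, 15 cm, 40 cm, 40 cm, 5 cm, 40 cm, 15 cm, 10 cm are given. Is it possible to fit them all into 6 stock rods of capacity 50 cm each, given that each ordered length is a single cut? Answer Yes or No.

Yes

A valid assignment using 6 stock rods:
  stock rod 1: 40 + 10 = 50
  stock rod 2: 40 + 5 = 45
  stock rod 3: 40 = 40
  stock rod 4: 40 = 40
  stock rod 5: 35 + 15 = 50
  stock rod 6: 30 + 15 = 45
Every load is within 50 cm, so 6 stock rods suffice.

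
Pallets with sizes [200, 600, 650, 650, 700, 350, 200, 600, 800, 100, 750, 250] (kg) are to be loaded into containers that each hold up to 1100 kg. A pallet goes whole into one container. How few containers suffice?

Total = 800 + 750 + 700 + 650 + 650 + 600 + 600 + 350 + 250 + 200 + 200 + 100 = 5850 kg.
Lower bound: ⌈5850/1100⌉ = 6 containers.
Also, 7 pallets each exceed 550 kg, and no two of those can share a container, so at least 7 containers are needed.
A packing using 7 containers:
  container 1: 800 + 250 = 1050
  container 2: 750 + 350 = 1100
  container 3: 700 + 200 + 200 = 1100
  container 4: 650 + 100 = 750
  container 5: 650 = 650
  container 6: 600 = 600
  container 7: 600 = 600
This matches the lower bound, so 7 is optimal.

7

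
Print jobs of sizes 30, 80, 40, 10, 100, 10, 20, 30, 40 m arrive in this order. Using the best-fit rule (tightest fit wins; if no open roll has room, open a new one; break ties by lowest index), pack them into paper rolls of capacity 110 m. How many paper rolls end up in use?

4

  30 → roll 1 (new)  [load 30/110]
  80 → roll 1  [load 110/110]
  40 → roll 2 (new)  [load 40/110]
  10 → roll 2  [load 50/110]
  100 → roll 3 (new)  [load 100/110]
  10 → roll 3  [load 110/110]
  20 → roll 2  [load 70/110]
  30 → roll 2  [load 100/110]
  40 → roll 4 (new)  [load 40/110]
4 paper rolls opened.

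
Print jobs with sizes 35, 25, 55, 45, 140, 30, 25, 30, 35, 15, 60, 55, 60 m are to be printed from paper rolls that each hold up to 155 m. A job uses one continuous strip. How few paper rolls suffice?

Total = 140 + 60 + 60 + 55 + 55 + 45 + 35 + 35 + 30 + 30 + 25 + 25 + 15 = 610 m.
Lower bound: ⌈610/155⌉ = 4 paper rolls.
A packing using 4 paper rolls:
  roll 1: 140 + 15 = 155
  roll 2: 60 + 60 + 35 = 155
  roll 3: 55 + 55 + 45 = 155
  roll 4: 35 + 30 + 30 + 25 + 25 = 145
This matches the lower bound, so 4 is optimal.

4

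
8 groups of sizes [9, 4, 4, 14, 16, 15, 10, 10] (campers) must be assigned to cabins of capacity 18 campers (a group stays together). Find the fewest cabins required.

Total = 16 + 15 + 14 + 10 + 10 + 9 + 4 + 4 = 82 campers.
Lower bound: ⌈82/18⌉ = 5 cabins.
A packing using 6 cabins:
  cabin 1: 16 = 16
  cabin 2: 15 = 15
  cabin 3: 14 + 4 = 18
  cabin 4: 10 + 4 = 14
  cabin 5: 10 = 10
  cabin 6: 9 = 9
No arrangement into 5 cabins stays within capacity, so 6 is optimal.

6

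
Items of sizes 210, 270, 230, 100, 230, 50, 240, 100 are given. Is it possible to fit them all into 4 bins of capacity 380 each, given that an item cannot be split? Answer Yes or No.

No

Total = 1430; ⌈1430/380⌉ = 4.
5 items each exceed half the capacity and cannot share a bin, forcing at least 5 bins.
At least 5 bins are required, but only 4 are allowed.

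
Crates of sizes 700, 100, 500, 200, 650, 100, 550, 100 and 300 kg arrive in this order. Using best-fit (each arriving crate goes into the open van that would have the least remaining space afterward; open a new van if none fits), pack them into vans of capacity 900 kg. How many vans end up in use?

4

  700 → van 1 (new)  [load 700/900]
  100 → van 1  [load 800/900]
  500 → van 2 (new)  [load 500/900]
  200 → van 2  [load 700/900]
  650 → van 3 (new)  [load 650/900]
  100 → van 1  [load 900/900]
  550 → van 4 (new)  [load 550/900]
  100 → van 2  [load 800/900]
  300 → van 4  [load 850/900]
4 vans opened.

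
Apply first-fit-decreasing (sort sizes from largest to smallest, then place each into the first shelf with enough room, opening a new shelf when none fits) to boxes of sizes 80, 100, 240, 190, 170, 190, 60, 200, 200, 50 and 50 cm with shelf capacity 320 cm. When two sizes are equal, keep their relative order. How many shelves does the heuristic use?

6

Sorted descending: 240, 200, 200, 190, 190, 170, 100, 80, 60, 50, 50.
  240 → shelf 1 (new)  [load 240/320]
  200 → shelf 2 (new)  [load 200/320]
  200 → shelf 3 (new)  [load 200/320]
  190 → shelf 4 (new)  [load 190/320]
  190 → shelf 5 (new)  [load 190/320]
  170 → shelf 6 (new)  [load 170/320]
  100 → shelf 2  [load 300/320]
  80 → shelf 1  [load 320/320]
  60 → shelf 3  [load 260/320]
  50 → shelf 3  [load 310/320]
  50 → shelf 4  [load 240/320]
6 shelves opened.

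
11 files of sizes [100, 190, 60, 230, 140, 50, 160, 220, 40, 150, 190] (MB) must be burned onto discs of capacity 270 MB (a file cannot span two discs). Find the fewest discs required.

7

Total = 230 + 220 + 190 + 190 + 160 + 150 + 140 + 100 + 60 + 50 + 40 = 1530 MB.
Lower bound: ⌈1530/270⌉ = 6 discs.
Also, 7 files each exceed 135 MB, and no two of those can share a disc, so at least 7 discs are needed.
A packing using 7 discs:
  disc 1: 230 + 40 = 270
  disc 2: 220 + 50 = 270
  disc 3: 190 + 60 = 250
  disc 4: 190 = 190
  disc 5: 160 + 100 = 260
  disc 6: 150 = 150
  disc 7: 140 = 140
This matches the lower bound, so 7 is optimal.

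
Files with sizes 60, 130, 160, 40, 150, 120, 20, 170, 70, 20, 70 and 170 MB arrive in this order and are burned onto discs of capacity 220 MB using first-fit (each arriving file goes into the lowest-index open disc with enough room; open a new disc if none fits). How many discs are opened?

  60 → disc 1 (new)  [load 60/220]
  130 → disc 1  [load 190/220]
  160 → disc 2 (new)  [load 160/220]
  40 → disc 2  [load 200/220]
  150 → disc 3 (new)  [load 150/220]
  120 → disc 4 (new)  [load 120/220]
  20 → disc 1  [load 210/220]
  170 → disc 5 (new)  [load 170/220]
  70 → disc 3  [load 220/220]
  20 → disc 2  [load 220/220]
  70 → disc 4  [load 190/220]
  170 → disc 6 (new)  [load 170/220]
6 discs opened.

6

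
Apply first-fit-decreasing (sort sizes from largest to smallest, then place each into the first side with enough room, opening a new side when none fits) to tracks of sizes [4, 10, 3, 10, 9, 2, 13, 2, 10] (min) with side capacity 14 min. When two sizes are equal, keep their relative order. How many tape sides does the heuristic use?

5

Sorted descending: 13, 10, 10, 10, 9, 4, 3, 2, 2.
  13 → side 1 (new)  [load 13/14]
  10 → side 2 (new)  [load 10/14]
  10 → side 3 (new)  [load 10/14]
  10 → side 4 (new)  [load 10/14]
  9 → side 5 (new)  [load 9/14]
  4 → side 2  [load 14/14]
  3 → side 3  [load 13/14]
  2 → side 4  [load 12/14]
  2 → side 4  [load 14/14]
5 tape sides opened.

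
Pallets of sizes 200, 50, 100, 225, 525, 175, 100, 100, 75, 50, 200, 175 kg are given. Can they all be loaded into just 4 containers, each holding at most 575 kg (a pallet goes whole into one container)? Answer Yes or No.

Yes

A valid assignment using 4 containers:
  container 1: 525 + 50 = 575
  container 2: 225 + 200 + 100 + 50 = 575
  container 3: 200 + 175 + 175 = 550
  container 4: 100 + 100 + 75 = 275
Every load is within 575 kg, so 4 containers suffice.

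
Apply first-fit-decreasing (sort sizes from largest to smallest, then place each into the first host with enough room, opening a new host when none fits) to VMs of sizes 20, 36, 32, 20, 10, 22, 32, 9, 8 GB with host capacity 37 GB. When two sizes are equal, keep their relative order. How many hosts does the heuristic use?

Sorted descending: 36, 32, 32, 22, 20, 20, 10, 9, 8.
  36 → host 1 (new)  [load 36/37]
  32 → host 2 (new)  [load 32/37]
  32 → host 3 (new)  [load 32/37]
  22 → host 4 (new)  [load 22/37]
  20 → host 5 (new)  [load 20/37]
  20 → host 6 (new)  [load 20/37]
  10 → host 4  [load 32/37]
  9 → host 5  [load 29/37]
  8 → host 5  [load 37/37]
6 hosts opened.

6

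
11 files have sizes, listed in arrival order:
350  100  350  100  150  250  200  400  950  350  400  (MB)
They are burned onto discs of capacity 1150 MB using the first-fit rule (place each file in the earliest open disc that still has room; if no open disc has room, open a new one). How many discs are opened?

4

  350 → disc 1 (new)  [load 350/1150]
  100 → disc 1  [load 450/1150]
  350 → disc 1  [load 800/1150]
  100 → disc 1  [load 900/1150]
  150 → disc 1  [load 1050/1150]
  250 → disc 2 (new)  [load 250/1150]
  200 → disc 2  [load 450/1150]
  400 → disc 2  [load 850/1150]
  950 → disc 3 (new)  [load 950/1150]
  350 → disc 4 (new)  [load 350/1150]
  400 → disc 4  [load 750/1150]
4 discs opened.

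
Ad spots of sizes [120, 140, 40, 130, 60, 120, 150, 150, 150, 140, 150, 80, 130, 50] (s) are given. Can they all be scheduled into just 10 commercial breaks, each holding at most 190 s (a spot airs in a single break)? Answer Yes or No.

Total = 1610 s; ⌈1610/190⌉ = 9.
10 ad spots each exceed half the capacity and cannot share a break, forcing at least 10 commercial breaks.
The bound of 10 does not rule out 10, but exhaustive search shows no assignment into 10 commercial breaks of capacity 190 s exists — the minimum is 11.

No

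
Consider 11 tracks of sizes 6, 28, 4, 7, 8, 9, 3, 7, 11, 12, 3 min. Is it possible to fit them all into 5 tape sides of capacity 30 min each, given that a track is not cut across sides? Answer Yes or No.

Yes

A valid assignment using 4 tape sides:
  side 1: 28 = 28
  side 2: 12 + 11 + 7 = 30
  side 3: 9 + 8 + 7 + 6 = 30
  side 4: 4 + 3 + 3 = 10
That uses only 4 ≤ 5, so 5 tape sides are enough.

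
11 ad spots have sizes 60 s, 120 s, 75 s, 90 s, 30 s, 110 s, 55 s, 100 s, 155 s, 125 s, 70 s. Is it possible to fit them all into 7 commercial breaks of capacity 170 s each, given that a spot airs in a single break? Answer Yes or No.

Yes

A valid assignment using 7 commercial breaks:
  break 1: 155 = 155
  break 2: 125 + 30 = 155
  break 3: 120 = 120
  break 4: 110 + 60 = 170
  break 5: 100 + 70 = 170
  break 6: 90 + 75 = 165
  break 7: 55 = 55
Every load is within 170 s, so 7 commercial breaks suffice.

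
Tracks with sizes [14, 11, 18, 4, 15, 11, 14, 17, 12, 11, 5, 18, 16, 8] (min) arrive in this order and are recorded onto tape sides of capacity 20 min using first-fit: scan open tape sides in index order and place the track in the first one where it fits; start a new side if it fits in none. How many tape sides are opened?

  14 → side 1 (new)  [load 14/20]
  11 → side 2 (new)  [load 11/20]
  18 → side 3 (new)  [load 18/20]
  4 → side 1  [load 18/20]
  15 → side 4 (new)  [load 15/20]
  11 → side 5 (new)  [load 11/20]
  14 → side 6 (new)  [load 14/20]
  17 → side 7 (new)  [load 17/20]
  12 → side 8 (new)  [load 12/20]
  11 → side 9 (new)  [load 11/20]
  5 → side 2  [load 16/20]
  18 → side 10 (new)  [load 18/20]
  16 → side 11 (new)  [load 16/20]
  8 → side 5  [load 19/20]
11 tape sides opened.

11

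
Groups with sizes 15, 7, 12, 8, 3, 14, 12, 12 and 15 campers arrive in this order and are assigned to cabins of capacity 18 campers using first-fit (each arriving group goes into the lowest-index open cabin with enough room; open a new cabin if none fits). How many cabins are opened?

7

  15 → cabin 1 (new)  [load 15/18]
  7 → cabin 2 (new)  [load 7/18]
  12 → cabin 3 (new)  [load 12/18]
  8 → cabin 2  [load 15/18]
  3 → cabin 1  [load 18/18]
  14 → cabin 4 (new)  [load 14/18]
  12 → cabin 5 (new)  [load 12/18]
  12 → cabin 6 (new)  [load 12/18]
  15 → cabin 7 (new)  [load 15/18]
7 cabins opened.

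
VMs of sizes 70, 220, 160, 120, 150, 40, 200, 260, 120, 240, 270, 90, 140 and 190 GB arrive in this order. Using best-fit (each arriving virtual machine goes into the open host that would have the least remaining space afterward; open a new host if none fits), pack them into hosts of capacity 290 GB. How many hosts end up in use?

  70 → host 1 (new)  [load 70/290]
  220 → host 1  [load 290/290]
  160 → host 2 (new)  [load 160/290]
  120 → host 2  [load 280/290]
  150 → host 3 (new)  [load 150/290]
  40 → host 3  [load 190/290]
  200 → host 4 (new)  [load 200/290]
  260 → host 5 (new)  [load 260/290]
  120 → host 6 (new)  [load 120/290]
  240 → host 7 (new)  [load 240/290]
  270 → host 8 (new)  [load 270/290]
  90 → host 4  [load 290/290]
  140 → host 6  [load 260/290]
  190 → host 9 (new)  [load 190/290]
9 hosts opened.

9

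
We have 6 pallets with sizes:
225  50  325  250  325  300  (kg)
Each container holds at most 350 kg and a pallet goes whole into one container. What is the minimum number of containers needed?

Total = 325 + 325 + 300 + 250 + 225 + 50 = 1475 kg.
Lower bound: ⌈1475/350⌉ = 5 containers.
A packing using 5 containers:
  container 1: 325 = 325
  container 2: 325 = 325
  container 3: 300 + 50 = 350
  container 4: 250 = 250
  container 5: 225 = 225
This matches the lower bound, so 5 is optimal.

5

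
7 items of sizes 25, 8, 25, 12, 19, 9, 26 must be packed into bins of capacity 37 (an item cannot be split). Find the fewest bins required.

4

Total = 26 + 25 + 25 + 19 + 12 + 9 + 8 = 124.
Lower bound: ⌈124/37⌉ = 4 bins.
A packing using 4 bins:
  bin 1: 26 + 9 = 35
  bin 2: 25 + 12 = 37
  bin 3: 25 + 8 = 33
  bin 4: 19 = 19
This matches the lower bound, so 4 is optimal.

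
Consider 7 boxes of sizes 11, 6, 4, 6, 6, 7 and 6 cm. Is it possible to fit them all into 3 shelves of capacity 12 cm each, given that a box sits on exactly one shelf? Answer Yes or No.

No

Total = 46 cm; ⌈46/12⌉ = 4.
At least 4 shelves are required, but only 3 are allowed.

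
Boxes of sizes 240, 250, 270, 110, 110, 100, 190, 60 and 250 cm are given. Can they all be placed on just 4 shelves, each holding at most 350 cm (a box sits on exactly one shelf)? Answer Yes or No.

Total = 1580 cm; ⌈1580/350⌉ = 5.
At least 5 shelves are required, but only 4 are allowed.

No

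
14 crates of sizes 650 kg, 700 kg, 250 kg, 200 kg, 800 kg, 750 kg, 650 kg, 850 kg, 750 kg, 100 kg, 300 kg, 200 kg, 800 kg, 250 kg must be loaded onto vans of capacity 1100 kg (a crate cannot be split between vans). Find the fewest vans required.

8

Total = 850 + 800 + 800 + 750 + 750 + 700 + 650 + 650 + 300 + 250 + 250 + 200 + 200 + 100 = 7250 kg.
Lower bound: ⌈7250/1100⌉ = 7 vans.
Also, 8 crates each exceed 550 kg, and no two of those can share a van, so at least 8 vans are needed.
A packing using 8 vans:
  van 1: 850 + 250 = 1100
  van 2: 800 + 300 = 1100
  van 3: 800 + 250 = 1050
  van 4: 750 + 200 + 100 = 1050
  van 5: 750 + 200 = 950
  van 6: 700 = 700
  van 7: 650 = 650
  van 8: 650 = 650
This matches the lower bound, so 8 is optimal.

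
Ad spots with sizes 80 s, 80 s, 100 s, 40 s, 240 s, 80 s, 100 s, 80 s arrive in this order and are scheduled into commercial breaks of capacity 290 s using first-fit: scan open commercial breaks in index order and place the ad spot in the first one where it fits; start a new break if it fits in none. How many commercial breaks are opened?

  80 → break 1 (new)  [load 80/290]
  80 → break 1  [load 160/290]
  100 → break 1  [load 260/290]
  40 → break 2 (new)  [load 40/290]
  240 → break 2  [load 280/290]
  80 → break 3 (new)  [load 80/290]
  100 → break 3  [load 180/290]
  80 → break 3  [load 260/290]
3 commercial breaks opened.

3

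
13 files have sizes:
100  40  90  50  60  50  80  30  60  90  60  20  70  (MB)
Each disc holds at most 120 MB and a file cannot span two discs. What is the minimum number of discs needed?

7

Total = 100 + 90 + 90 + 80 + 70 + 60 + 60 + 60 + 50 + 50 + 40 + 30 + 20 = 800 MB.
Lower bound: ⌈800/120⌉ = 7 discs.
A packing using 7 discs:
  disc 1: 100 + 20 = 120
  disc 2: 90 + 30 = 120
  disc 3: 90 = 90
  disc 4: 80 + 40 = 120
  disc 5: 70 + 50 = 120
  disc 6: 60 + 60 = 120
  disc 7: 60 + 50 = 110
This matches the lower bound, so 7 is optimal.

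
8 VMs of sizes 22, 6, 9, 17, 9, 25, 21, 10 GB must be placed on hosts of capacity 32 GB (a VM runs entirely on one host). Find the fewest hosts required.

4

Total = 25 + 22 + 21 + 17 + 10 + 9 + 9 + 6 = 119 GB.
Lower bound: ⌈119/32⌉ = 4 hosts.
A packing using 4 hosts:
  host 1: 25 + 6 = 31
  host 2: 22 + 10 = 32
  host 3: 21 + 9 = 30
  host 4: 17 + 9 = 26
This matches the lower bound, so 4 is optimal.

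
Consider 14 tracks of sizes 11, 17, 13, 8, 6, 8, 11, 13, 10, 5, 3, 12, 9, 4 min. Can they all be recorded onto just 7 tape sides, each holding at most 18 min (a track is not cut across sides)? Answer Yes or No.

No

Total = 130 min; ⌈130/18⌉ = 8.
At least 8 tape sides are required, but only 7 are allowed.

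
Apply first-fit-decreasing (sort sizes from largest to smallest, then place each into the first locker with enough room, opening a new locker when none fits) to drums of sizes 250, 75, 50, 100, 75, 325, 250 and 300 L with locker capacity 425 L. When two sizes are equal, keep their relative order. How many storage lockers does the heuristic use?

4

Sorted descending: 325, 300, 250, 250, 100, 75, 75, 50.
  325 → locker 1 (new)  [load 325/425]
  300 → locker 2 (new)  [load 300/425]
  250 → locker 3 (new)  [load 250/425]
  250 → locker 4 (new)  [load 250/425]
  100 → locker 1  [load 425/425]
  75 → locker 2  [load 375/425]
  75 → locker 3  [load 325/425]
  50 → locker 2  [load 425/425]
4 storage lockers opened.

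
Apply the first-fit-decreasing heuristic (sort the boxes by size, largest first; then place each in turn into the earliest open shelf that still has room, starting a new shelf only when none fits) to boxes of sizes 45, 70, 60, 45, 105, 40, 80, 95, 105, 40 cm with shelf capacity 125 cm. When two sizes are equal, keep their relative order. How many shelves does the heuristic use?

Sorted descending: 105, 105, 95, 80, 70, 60, 45, 45, 40, 40.
  105 → shelf 1 (new)  [load 105/125]
  105 → shelf 2 (new)  [load 105/125]
  95 → shelf 3 (new)  [load 95/125]
  80 → shelf 4 (new)  [load 80/125]
  70 → shelf 5 (new)  [load 70/125]
  60 → shelf 6 (new)  [load 60/125]
  45 → shelf 4  [load 125/125]
  45 → shelf 5  [load 115/125]
  40 → shelf 6  [load 100/125]
  40 → shelf 7 (new)  [load 40/125]
7 shelves opened.

7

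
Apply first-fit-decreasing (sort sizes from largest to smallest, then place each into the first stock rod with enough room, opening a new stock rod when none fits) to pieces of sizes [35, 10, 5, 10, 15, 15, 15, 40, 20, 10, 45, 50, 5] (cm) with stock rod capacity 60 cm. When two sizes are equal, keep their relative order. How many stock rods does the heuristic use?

Sorted descending: 50, 45, 40, 35, 20, 15, 15, 15, 10, 10, 10, 5, 5.
  50 → stock rod 1 (new)  [load 50/60]
  45 → stock rod 2 (new)  [load 45/60]
  40 → stock rod 3 (new)  [load 40/60]
  35 → stock rod 4 (new)  [load 35/60]
  20 → stock rod 3  [load 60/60]
  15 → stock rod 2  [load 60/60]
  15 → stock rod 4  [load 50/60]
  15 → stock rod 5 (new)  [load 15/60]
  10 → stock rod 1  [load 60/60]
  10 → stock rod 4  [load 60/60]
  10 → stock rod 5  [load 25/60]
  5 → stock rod 5  [load 30/60]
  5 → stock rod 5  [load 35/60]
5 stock rods opened.

5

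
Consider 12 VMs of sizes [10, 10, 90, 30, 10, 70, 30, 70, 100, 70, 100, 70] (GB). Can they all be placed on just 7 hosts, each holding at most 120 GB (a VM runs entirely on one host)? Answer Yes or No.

Yes

A valid assignment using 7 hosts:
  host 1: 100 + 10 + 10 = 120
  host 2: 100 + 10 = 110
  host 3: 90 + 30 = 120
  host 4: 70 + 30 = 100
  host 5: 70 = 70
  host 6: 70 = 70
  host 7: 70 = 70
Every load is within 120 GB, so 7 hosts suffice.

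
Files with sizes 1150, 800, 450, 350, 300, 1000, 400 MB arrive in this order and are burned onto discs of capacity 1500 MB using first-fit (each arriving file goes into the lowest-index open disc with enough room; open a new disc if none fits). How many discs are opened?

  1150 → disc 1 (new)  [load 1150/1500]
  800 → disc 2 (new)  [load 800/1500]
  450 → disc 2  [load 1250/1500]
  350 → disc 1  [load 1500/1500]
  300 → disc 3 (new)  [load 300/1500]
  1000 → disc 3  [load 1300/1500]
  400 → disc 4 (new)  [load 400/1500]
4 discs opened.

4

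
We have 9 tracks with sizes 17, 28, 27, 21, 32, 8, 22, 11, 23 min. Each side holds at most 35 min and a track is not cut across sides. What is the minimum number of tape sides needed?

7

Total = 32 + 28 + 27 + 23 + 22 + 21 + 17 + 11 + 8 = 189 min.
Lower bound: ⌈189/35⌉ = 6 tape sides.
A packing using 7 tape sides:
  side 1: 32 = 32
  side 2: 28 = 28
  side 3: 27 + 8 = 35
  side 4: 23 + 11 = 34
  side 5: 22 = 22
  side 6: 21 = 21
  side 7: 17 = 17
No arrangement into 6 tape sides stays within capacity, so 7 is optimal.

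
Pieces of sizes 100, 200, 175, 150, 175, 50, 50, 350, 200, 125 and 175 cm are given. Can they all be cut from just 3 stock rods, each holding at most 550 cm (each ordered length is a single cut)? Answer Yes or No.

No

Total = 1750 cm; ⌈1750/550⌉ = 4.
At least 4 stock rods are required, but only 3 are allowed.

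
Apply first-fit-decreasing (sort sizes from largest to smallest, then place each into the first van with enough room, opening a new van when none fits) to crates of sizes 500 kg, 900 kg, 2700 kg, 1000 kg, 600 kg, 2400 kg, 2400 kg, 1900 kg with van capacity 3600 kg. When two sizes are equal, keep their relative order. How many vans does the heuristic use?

Sorted descending: 2700, 2400, 2400, 1900, 1000, 900, 600, 500.
  2700 → van 1 (new)  [load 2700/3600]
  2400 → van 2 (new)  [load 2400/3600]
  2400 → van 3 (new)  [load 2400/3600]
  1900 → van 4 (new)  [load 1900/3600]
  1000 → van 2  [load 3400/3600]
  900 → van 1  [load 3600/3600]
  600 → van 3  [load 3000/3600]
  500 → van 3  [load 3500/3600]
4 vans opened.

4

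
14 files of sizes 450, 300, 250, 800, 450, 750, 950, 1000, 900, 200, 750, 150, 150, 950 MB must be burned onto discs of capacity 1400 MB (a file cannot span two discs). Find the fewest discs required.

Total = 1000 + 950 + 950 + 900 + 800 + 750 + 750 + 450 + 450 + 300 + 250 + 200 + 150 + 150 = 8050 MB.
Lower bound: ⌈8050/1400⌉ = 6 discs.
Also, 7 files each exceed 700 MB, and no two of those can share a disc, so at least 7 discs are needed.
A packing using 7 discs:
  disc 1: 1000 + 300 = 1300
  disc 2: 950 + 450 = 1400
  disc 3: 950 + 450 = 1400
  disc 4: 900 + 250 + 200 = 1350
  disc 5: 800 + 150 + 150 = 1100
  disc 6: 750 = 750
  disc 7: 750 = 750
This matches the lower bound, so 7 is optimal.

7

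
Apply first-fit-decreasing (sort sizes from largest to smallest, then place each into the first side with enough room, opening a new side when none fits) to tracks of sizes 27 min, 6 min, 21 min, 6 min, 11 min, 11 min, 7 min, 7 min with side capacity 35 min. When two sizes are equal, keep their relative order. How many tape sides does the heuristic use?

3

Sorted descending: 27, 21, 11, 11, 7, 7, 6, 6.
  27 → side 1 (new)  [load 27/35]
  21 → side 2 (new)  [load 21/35]
  11 → side 2  [load 32/35]
  11 → side 3 (new)  [load 11/35]
  7 → side 1  [load 34/35]
  7 → side 3  [load 18/35]
  6 → side 3  [load 24/35]
  6 → side 3  [load 30/35]
3 tape sides opened.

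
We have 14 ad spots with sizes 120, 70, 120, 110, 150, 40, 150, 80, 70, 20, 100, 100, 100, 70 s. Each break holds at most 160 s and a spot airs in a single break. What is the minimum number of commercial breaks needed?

10

Total = 150 + 150 + 120 + 120 + 110 + 100 + 100 + 100 + 80 + 70 + 70 + 70 + 40 + 20 = 1300 s.
Lower bound: ⌈1300/160⌉ = 9 commercial breaks.
A packing using 10 commercial breaks:
  break 1: 150 = 150
  break 2: 150 = 150
  break 3: 120 + 40 = 160
  break 4: 120 + 20 = 140
  break 5: 110 = 110
  break 6: 100 = 100
  break 7: 100 = 100
  break 8: 100 = 100
  break 9: 80 + 70 = 150
  break 10: 70 + 70 = 140
No arrangement into 9 commercial breaks stays within capacity, so 10 is optimal.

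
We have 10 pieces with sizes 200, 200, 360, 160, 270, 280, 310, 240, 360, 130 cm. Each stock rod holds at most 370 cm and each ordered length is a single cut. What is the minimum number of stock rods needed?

Total = 360 + 360 + 310 + 280 + 270 + 240 + 200 + 200 + 160 + 130 = 2510 cm.
Lower bound: ⌈2510/370⌉ = 7 stock rods.
Also, 8 pieces each exceed 185 cm, and no two of those can share a stock rod, so at least 8 stock rods are needed.
A packing using 8 stock rods:
  stock rod 1: 360 = 360
  stock rod 2: 360 = 360
  stock rod 3: 310 = 310
  stock rod 4: 280 = 280
  stock rod 5: 270 = 270
  stock rod 6: 240 + 130 = 370
  stock rod 7: 200 + 160 = 360
  stock rod 8: 200 = 200
This matches the lower bound, so 8 is optimal.

8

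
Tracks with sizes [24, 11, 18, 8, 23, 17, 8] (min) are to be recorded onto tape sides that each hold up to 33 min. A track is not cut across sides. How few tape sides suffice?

4

Total = 24 + 23 + 18 + 17 + 11 + 8 + 8 = 109 min.
Lower bound: ⌈109/33⌉ = 4 tape sides.
A packing using 4 tape sides:
  side 1: 24 + 8 = 32
  side 2: 23 + 8 = 31
  side 3: 18 + 11 = 29
  side 4: 17 = 17
This matches the lower bound, so 4 is optimal.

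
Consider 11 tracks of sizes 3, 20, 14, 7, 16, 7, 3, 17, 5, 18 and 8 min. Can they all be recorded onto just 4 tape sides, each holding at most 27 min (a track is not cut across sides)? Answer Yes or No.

No

Total = 118 min; ⌈118/27⌉ = 5.
At least 5 tape sides are required, but only 4 are allowed.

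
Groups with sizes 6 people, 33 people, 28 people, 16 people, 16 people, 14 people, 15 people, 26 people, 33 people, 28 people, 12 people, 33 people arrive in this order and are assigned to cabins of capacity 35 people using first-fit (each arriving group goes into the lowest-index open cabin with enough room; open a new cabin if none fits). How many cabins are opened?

  6 → cabin 1 (new)  [load 6/35]
  33 → cabin 2 (new)  [load 33/35]
  28 → cabin 1  [load 34/35]
  16 → cabin 3 (new)  [load 16/35]
  16 → cabin 3  [load 32/35]
  14 → cabin 4 (new)  [load 14/35]
  15 → cabin 4  [load 29/35]
  26 → cabin 5 (new)  [load 26/35]
  33 → cabin 6 (new)  [load 33/35]
  28 → cabin 7 (new)  [load 28/35]
  12 → cabin 8 (new)  [load 12/35]
  33 → cabin 9 (new)  [load 33/35]
9 cabins opened.

9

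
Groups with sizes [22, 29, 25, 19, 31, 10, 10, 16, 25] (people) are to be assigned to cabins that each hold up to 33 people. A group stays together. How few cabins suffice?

7

Total = 31 + 29 + 25 + 25 + 22 + 19 + 16 + 10 + 10 = 187 people.
Lower bound: ⌈187/33⌉ = 6 cabins.
A packing using 7 cabins:
  cabin 1: 31 = 31
  cabin 2: 29 = 29
  cabin 3: 25 = 25
  cabin 4: 25 = 25
  cabin 5: 22 + 10 = 32
  cabin 6: 19 + 10 = 29
  cabin 7: 16 = 16
No arrangement into 6 cabins stays within capacity, so 7 is optimal.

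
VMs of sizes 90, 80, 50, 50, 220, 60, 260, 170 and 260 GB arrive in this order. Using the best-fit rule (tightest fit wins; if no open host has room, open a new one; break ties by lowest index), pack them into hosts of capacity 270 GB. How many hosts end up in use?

  90 → host 1 (new)  [load 90/270]
  80 → host 1  [load 170/270]
  50 → host 1  [load 220/270]
  50 → host 1  [load 270/270]
  220 → host 2 (new)  [load 220/270]
  60 → host 3 (new)  [load 60/270]
  260 → host 4 (new)  [load 260/270]
  170 → host 3  [load 230/270]
  260 → host 5 (new)  [load 260/270]
5 hosts opened.

5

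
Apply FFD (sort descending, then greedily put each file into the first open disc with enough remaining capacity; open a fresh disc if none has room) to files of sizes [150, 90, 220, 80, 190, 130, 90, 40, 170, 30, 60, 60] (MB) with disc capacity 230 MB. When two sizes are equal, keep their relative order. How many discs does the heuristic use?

Sorted descending: 220, 190, 170, 150, 130, 90, 90, 80, 60, 60, 40, 30.
  220 → disc 1 (new)  [load 220/230]
  190 → disc 2 (new)  [load 190/230]
  170 → disc 3 (new)  [load 170/230]
  150 → disc 4 (new)  [load 150/230]
  130 → disc 5 (new)  [load 130/230]
  90 → disc 5  [load 220/230]
  90 → disc 6 (new)  [load 90/230]
  80 → disc 4  [load 230/230]
  60 → disc 3  [load 230/230]
  60 → disc 6  [load 150/230]
  40 → disc 2  [load 230/230]
  30 → disc 6  [load 180/230]
6 discs opened.

6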